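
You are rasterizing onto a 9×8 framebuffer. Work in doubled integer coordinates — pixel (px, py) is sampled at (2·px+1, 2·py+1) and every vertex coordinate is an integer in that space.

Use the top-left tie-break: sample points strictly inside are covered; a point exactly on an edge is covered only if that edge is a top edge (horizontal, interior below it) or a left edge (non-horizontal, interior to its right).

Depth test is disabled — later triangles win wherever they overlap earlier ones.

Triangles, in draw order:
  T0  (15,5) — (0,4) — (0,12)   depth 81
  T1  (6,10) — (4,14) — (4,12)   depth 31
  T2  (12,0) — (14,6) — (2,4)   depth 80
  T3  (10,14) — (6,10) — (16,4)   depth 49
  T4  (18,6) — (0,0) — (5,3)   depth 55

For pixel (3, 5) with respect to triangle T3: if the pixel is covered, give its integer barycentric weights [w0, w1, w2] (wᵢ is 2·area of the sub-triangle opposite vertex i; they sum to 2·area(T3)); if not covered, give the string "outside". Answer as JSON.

T0:
  2·area = 120  (B↔C swapped to make it positive)
  edge (15, 5)→(0, 12): d=(-15,7) right/bottom  bias=-1
  edge (0, 12)→(0, 4): d=(0,-8) top-left  bias=+0
  edge (0, 4)→(15, 5): d=(15,1) right/bottom  bias=-1
    (0,2)@(1, 5): e=[98,8,14] → X
    (1,2)@(3, 5): e=[84,24,12] → X
    (2,2)@(5, 5): e=[70,40,10] → X
    (3,2)@(7, 5): e=[56,56,8] → X
    (4,2)@(9, 5): e=[42,72,6] → X
    (5,2)@(11, 5): e=[28,88,4] → X
    (6,2)@(13, 5): e=[14,104,2] → X
    (7,2)@(15, 5): e=[0,120,0] → .  [on edge]
    (0,3)@(1, 7): e=[68,8,44] → X
    (5,3)@(11, 7): e=[-2,88,34] → .
    (6,3)@(13, 7): e=[-16,104,32] → .
    (0,4)@(1, 9): e=[38,8,74] → X
  covered (16 px):
    . . . . . . . . .
    . . . . . . . . .
    X X X X X X X . .
    X X X X X . . . .
    X X X . . . . . .
    X . . . . . . . .
    . . . . . . . . .
    . . . . . . . . .
T1:
  2·area = 4
  edge (6, 10)→(4, 14): d=(-2,4) right/bottom  bias=-1
  edge (4, 14)→(4, 12): d=(0,-2) top-left  bias=+0
  edge (4, 12)→(6, 10): d=(2,-2) top-left  bias=+0
    (7,0)@(15, 1): e=[-18,22,0] → .  [on edge]
    (6,1)@(13, 3): e=[-14,18,0] → .  [on edge]
    (5,2)@(11, 5): e=[-10,14,0] → .  [on edge]
    (4,3)@(9, 7): e=[-6,10,0] → .  [on edge]
    (3,4)@(7, 9): e=[-2,6,0] → .  [on edge]
    (2,5)@(5, 11): e=[2,2,0] → X  [on edge]
    (3,5)@(7, 11): e=[-6,6,4] → .
    (1,6)@(3, 13): e=[6,-2,0] → .  [on edge]
    (2,6)@(5, 13): e=[-2,2,4] → .
    (0,7)@(1, 15): e=[10,-6,0] → .  [on edge]
  covered (1 px):
    . . . . . . . . .
    . . . . . . . . .
    . . . . . . . . .
    . . . . . . . . .
    . . . . . . . . .
    . . X . . . . . .
    . . . . . . . . .
    . . . . . . . . .
T2:
  2·area = 68
  edge (12, 0)→(14, 6): d=(2,6) right/bottom  bias=-1
  edge (14, 6)→(2, 4): d=(-12,-2) top-left  bias=+0
  edge (2, 4)→(12, 0): d=(10,-4) top-left  bias=+0
    (5,0)@(11, 1): e=[8,54,6] → X
    (6,0)@(13, 1): e=[-4,58,14] → .
    (2,1)@(5, 3): e=[48,18,2] → X
    (3,1)@(7, 3): e=[36,22,10] → X
    (4,1)@(9, 3): e=[24,26,18] → X
    (6,1)@(13, 3): e=[0,34,34] → .  [on edge]
    (2,2)@(5, 5): e=[52,-6,22] → .
    (3,2)@(7, 5): e=[40,-2,30] → .
    (4,2)@(9, 5): e=[28,2,38] → X
    (6,2)@(13, 5): e=[4,10,54] → X
    (7,2)@(15, 5): e=[-8,14,62] → .
    (4,3)@(9, 7): e=[32,-22,58] → .
    (7,4)@(15, 9): e=[0,-34,102] → .  [on edge]
    (8,7)@(17, 15): e=[0,-102,170] → .  [on edge]
  covered (8 px):
    . . . . . X . . .
    . . X X X X . . .
    . . . . X X X . .
    . . . . . . . . .
    . . . . . . . . .
    . . . . . . . . .
    . . . . . . . . .
    . . . . . . . . .
T3:
  2·area = 64
  edge (10, 14)→(6, 10): d=(-4,-4) top-left  bias=+0
  edge (6, 10)→(16, 4): d=(10,-6) top-left  bias=+0
  edge (16, 4)→(10, 14): d=(-6,10) right/bottom  bias=-1
    (0,2)@(1, 5): e=[0,-80,144] → .  [on edge]
    (7,2)@(15, 5): e=[56,4,4] → X
    (8,2)@(17, 5): e=[64,16,-16] → .
    (1,3)@(3, 7): e=[0,-48,112] → .  [on edge]
    (5,3)@(11, 7): e=[32,0,32] → X  [on edge]
    (6,3)@(13, 7): e=[40,12,12] → X
    (7,3)@(15, 7): e=[48,24,-8] → .
    (2,4)@(5, 9): e=[0,-16,80] → .  [on edge]
    (4,4)@(9, 9): e=[16,8,40] → X
    (6,4)@(13, 9): e=[32,32,0] → .  [on edge]
    (3,5)@(7, 11): e=[0,16,48] → X  [on edge]
    (6,5)@(13, 11): e=[24,52,-12] → .
    (0,6)@(1, 13): e=[-32,0,96] → .  [on edge]
    (4,6)@(9, 13): e=[0,48,16] → X  [on edge]
    (5,7)@(11, 15): e=[0,80,-16] → .  [on edge]
  covered (9 px):
    . . . . . . . . .
    . . . . . . . . .
    . . . . . . . X .
    . . . . . X X . .
    . . . . X X . . .
    . . . X X X . . .
    . . . . X . . . .
    . . . . . . . . .
T4:
  2·area = 24  (B↔C swapped to make it positive)
  edge (18, 6)→(5, 3): d=(-13,-3) top-left  bias=+0
  edge (5, 3)→(0, 0): d=(-5,-3) top-left  bias=+0
  edge (0, 0)→(18, 6): d=(18,6) right/bottom  bias=-1
    (1,0)@(3, 1): e=[20,4,0] → .  [on edge]
    (2,1)@(5, 3): e=[0,0,24] → X  [on edge]
    (3,1)@(7, 3): e=[6,6,12] → X
    (4,1)@(9, 3): e=[12,12,0] → .  [on edge]
    (2,2)@(5, 5): e=[-26,-10,60] → .
    (3,2)@(7, 5): e=[-20,-4,48] → .
    (7,2)@(15, 5): e=[4,20,0] → .  [on edge]
    (7,4)@(15, 9): e=[-48,0,72] → .  [on edge]
  covered (2 px):
    . . . . . . . . .
    . . X X . . . . .
    . . . . . . . . .
    . . . . . . . . .
    . . . . . . . . .
    . . . . . . . . .
    . . . . . . . . .
    . . . . . . . . .

Final: [16,48,0]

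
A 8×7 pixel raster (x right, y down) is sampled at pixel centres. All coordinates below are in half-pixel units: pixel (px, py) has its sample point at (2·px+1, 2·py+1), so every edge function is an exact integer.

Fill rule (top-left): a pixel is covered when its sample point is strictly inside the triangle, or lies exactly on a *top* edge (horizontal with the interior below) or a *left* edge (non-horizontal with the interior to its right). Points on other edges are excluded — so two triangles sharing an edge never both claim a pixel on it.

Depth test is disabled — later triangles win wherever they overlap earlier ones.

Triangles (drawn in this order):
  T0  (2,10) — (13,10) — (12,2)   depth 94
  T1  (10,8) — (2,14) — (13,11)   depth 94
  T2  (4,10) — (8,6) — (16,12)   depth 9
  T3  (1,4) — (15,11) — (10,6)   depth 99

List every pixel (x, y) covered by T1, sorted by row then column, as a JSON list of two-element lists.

T0:
  2·area = 88  (B↔C swapped to make it positive)
  edge (2, 10)→(12, 2): d=(10,-8) top-left  bias=+0
  edge (12, 2)→(13, 10): d=(1,8) right/bottom  bias=-1
  edge (13, 10)→(2, 10): d=(-11,0) right/bottom  bias=-1
    (5,1)@(11, 3): e=[2,9,77] → X
    (6,1)@(13, 3): e=[18,-7,77] → .
    (4,2)@(9, 5): e=[6,27,55] → X
    (6,2)@(13, 5): e=[38,-5,55] → .
    (3,3)@(7, 7): e=[10,45,33] → X
    (6,3)@(13, 7): e=[58,-3,33] → .
    (2,4)@(5, 9): e=[14,63,11] → X
    (6,4)@(13, 9): e=[78,-1,11] → .
    (2,5)@(5, 11): e=[34,65,-11] → .
    (3,5)@(7, 11): e=[50,49,-11] → .
    (4,5)@(9, 11): e=[66,33,-11] → .
    (5,5)@(11, 11): e=[82,17,-11] → .
  covered (10 px):
    . . . . . . . .
    . . . . . X . .
    . . . . X X . .
    . . . X X X . .
    . . X X X X . .
    . . . . . . . .
    . . . . . . . .
T1:
  2·area = 42  (B↔C swapped to make it positive)
  edge (10, 8)→(13, 11): d=(3,3) right/bottom  bias=-1
  edge (13, 11)→(2, 14): d=(-11,3) right/bottom  bias=-1
  edge (2, 14)→(10, 8): d=(8,-6) top-left  bias=+0
    (1,0)@(3, 1): e=[0,140,-98] → .  [on edge]
    (2,1)@(5, 3): e=[0,112,-70] → .  [on edge]
    (3,2)@(7, 5): e=[0,84,-42] → .  [on edge]
    (4,3)@(9, 7): e=[0,56,-14] → .  [on edge]
    (4,4)@(9, 9): e=[6,34,2] → X
    (5,4)@(11, 9): e=[0,28,14] → .  [on edge]
    (3,5)@(7, 11): e=[18,18,6] → X
    (5,5)@(11, 11): e=[6,6,30] → X
    (6,5)@(13, 11): e=[0,0,42] → .  [on edge]
    (2,6)@(5, 13): e=[30,2,10] → X
    (3,6)@(7, 13): e=[24,-4,22] → .
    (4,6)@(9, 13): e=[18,-10,34] → .
    (7,6)@(15, 13): e=[0,-28,70] → .  [on edge]
  covered (5 px):
    . . . . . . . .
    . . . . . . . .
    . . . . . . . .
    . . . . . . . .
    . . . . X . . .
    . . . X X X . .
    . . X . . . . .
T2:
  2·area = 56
  edge (4, 10)→(8, 6): d=(4,-4) top-left  bias=+0
  edge (8, 6)→(16, 12): d=(8,6) right/bottom  bias=-1
  edge (16, 12)→(4, 10): d=(-12,-2) top-left  bias=+0
    (6,0)@(13, 1): e=[0,-70,126] → .  [on edge]
    (5,1)@(11, 3): e=[0,-42,98] → .  [on edge]
    (4,2)@(9, 5): e=[0,-14,70] → .  [on edge]
    (3,3)@(7, 7): e=[0,14,42] → X  [on edge]
    (4,3)@(9, 7): e=[8,2,46] → X
    (5,3)@(11, 7): e=[16,-10,50] → .
    (2,4)@(5, 9): e=[0,42,14] → X  [on edge]
    (5,4)@(11, 9): e=[24,6,26] → X
    (6,4)@(13, 9): e=[32,-6,30] → .
    (1,5)@(3, 11): e=[0,70,-14] → .  [on edge]
    (2,5)@(5, 11): e=[8,58,-10] → .
    (3,5)@(7, 11): e=[16,46,-6] → .
    (0,6)@(1, 13): e=[0,98,-42] → .  [on edge]
  covered (8 px):
    . . . . . . . .
    . . . . . . . .
    . . . . . . . .
    . . . X X . . .
    . . X X X X . .
    . . . . . X X .
    . . . . . . . .
T3:
  2·area = 35  (B↔C swapped to make it positive)
  edge (1, 4)→(10, 6): d=(9,2) right/bottom  bias=-1
  edge (10, 6)→(15, 11): d=(5,5) right/bottom  bias=-1
  edge (15, 11)→(1, 4): d=(-14,-7) top-left  bias=+0
    (2,0)@(5, 1): e=[-35,0,70] → .  [on edge]
    (3,1)@(7, 3): e=[-21,0,56] → .  [on edge]
    (1,2)@(3, 5): e=[5,30,0] → X  [on edge]
    (2,2)@(5, 5): e=[1,20,14] → X
    (3,2)@(7, 5): e=[-3,10,28] → .
    (4,2)@(9, 5): e=[-7,0,42] → .  [on edge]
    (1,3)@(3, 7): e=[23,40,-28] → .
    (2,3)@(5, 7): e=[19,30,-14] → .
    (3,3)@(7, 7): e=[15,20,0] → X  [on edge]
    (4,3)@(9, 7): e=[11,10,14] → X
    (5,3)@(11, 7): e=[7,0,28] → .  [on edge]
    (3,4)@(7, 9): e=[33,30,-28] → .
    (5,4)@(11, 9): e=[25,10,0] → X  [on edge]
    (6,4)@(13, 9): e=[21,0,14] → .  [on edge]
    (7,5)@(15, 11): e=[35,0,0] → .  [on edge]
  covered (5 px):
    . . . . . . . .
    . . . . . . . .
    . X X . . . . .
    . . . X X . . .
    . . . . . X . .
    . . . . . . . .
    . . . . . . . .

Final: [[4,4],[3,5],[4,5],[5,5],[2,6]]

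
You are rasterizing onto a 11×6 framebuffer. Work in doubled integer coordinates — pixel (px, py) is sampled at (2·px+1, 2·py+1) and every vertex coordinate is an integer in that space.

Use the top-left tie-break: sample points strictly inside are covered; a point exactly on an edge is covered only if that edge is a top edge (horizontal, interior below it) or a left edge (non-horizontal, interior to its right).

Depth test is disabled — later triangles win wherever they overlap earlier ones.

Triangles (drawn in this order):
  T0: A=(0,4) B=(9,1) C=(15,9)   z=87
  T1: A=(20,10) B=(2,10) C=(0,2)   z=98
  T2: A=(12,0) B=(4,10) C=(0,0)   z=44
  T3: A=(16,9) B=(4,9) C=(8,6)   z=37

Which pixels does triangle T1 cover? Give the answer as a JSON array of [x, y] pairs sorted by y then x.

T0:
  2·area = 90
  edge (0, 4)→(9, 1): d=(9,-3) top-left  bias=+0
  edge (9, 1)→(15, 9): d=(6,8) right/bottom  bias=-1
  edge (15, 9)→(0, 4): d=(-15,-5) top-left  bias=+0
    (4,0)@(9, 1): e=[0,0,90] → ·  [on edge]
    (1,1)@(3, 3): e=[0,60,30] → #  [on edge]
    (2,1)@(5, 3): e=[6,44,40] → #
    (3,1)@(7, 3): e=[12,28,50] → #
    (4,1)@(9, 3): e=[18,12,60] → #
    (5,1)@(11, 3): e=[24,-4,70] → ·
    (1,2)@(3, 5): e=[18,72,0] → #  [on edge]
    (5,2)@(11, 5): e=[42,8,40] → #
    (6,2)@(13, 5): e=[48,-8,50] → ·
    (1,3)@(3, 7): e=[36,84,-30] → ·
    (2,3)@(5, 7): e=[42,68,-20] → ·
    (3,3)@(7, 7): e=[48,52,-10] → ·
    (4,3)@(9, 7): e=[54,36,0] → #  [on edge]
    (7,4)@(15, 9): e=[90,0,0] → ·  [on edge]
    (10,5)@(21, 11): e=[126,-36,0] → ·  [on edge]
  covered (12 px):
    · · · · · · · · · · ·
    · # # # # · · · · · ·
    · # # # # # · · · · ·
    · · · · # # # · · · ·
    · · · · · · · · · · ·
    · · · · · · · · · · ·
T1:
  2·area = 144
  edge (20, 10)→(2, 10): d=(-18,0) right/bottom  bias=-1
  edge (2, 10)→(0, 2): d=(-2,-8) top-left  bias=+0
  edge (0, 2)→(20, 10): d=(20,8) right/bottom  bias=-1
    (0,1)@(1, 3): e=[126,6,12] → #
    (1,1)@(3, 3): e=[126,22,-4] → ·
    (0,2)@(1, 5): e=[90,2,52] → #
    (1,2)@(3, 5): e=[90,18,36] → #
    (2,2)@(5, 5): e=[90,34,20] → #
    (3,2)@(7, 5): e=[90,50,4] → #
    (4,2)@(9, 5): e=[90,66,-12] → ·
    (0,3)@(1, 7): e=[54,-2,92] → ·
    (1,3)@(3, 7): e=[54,14,76] → #
    (4,3)@(9, 7): e=[54,62,28] → #
    (5,3)@(11, 7): e=[54,78,12] → #
    (6,3)@(13, 7): e=[54,94,-4] → ·
  covered (18 px):
    · · · · · · · · · · ·
    # · · · · · · · · · ·
    # # # # · · · · · · ·
    · # # # # # · · · · ·
    · # # # # # # # # · ·
    · · · · · · · · · · ·
T2:
  2·area = 120
  edge (12, 0)→(4, 10): d=(-8,10) right/bottom  bias=-1
  edge (4, 10)→(0, 0): d=(-4,-10) top-left  bias=+0
  edge (0, 0)→(12, 0): d=(12,0) top-left  bias=+0
    (0,0)@(1, 1): e=[102,6,12] → #
    (1,0)@(3, 1): e=[82,26,12] → #
    (2,0)@(5, 1): e=[62,46,12] → #
    (3,0)@(7, 1): e=[42,66,12] → #
    (4,0)@(9, 1): e=[22,86,12] → #
    (5,0)@(11, 1): e=[2,106,12] → #
    (6,0)@(13, 1): e=[-18,126,12] → ·
    (0,1)@(1, 3): e=[86,-2,36] → ·
    (1,1)@(3, 3): e=[66,18,36] → #
    (5,1)@(11, 3): e=[-14,98,36] → ·
    (1,2)@(3, 5): e=[50,10,60] → #
    (4,2)@(9, 5): e=[-10,70,60] → ·
  covered (15 px):
    # # # # # # · · · · ·
    · # # # # · · · · · ·
    · # # # · · · · · · ·
    · # # · · · · · · · ·
    · · · · · · · · · · ·
    · · · · · · · · · · ·
T3:
  2·area = 36
  edge (16, 9)→(4, 9): d=(-12,0) right/bottom  bias=-1
  edge (4, 9)→(8, 6): d=(4,-3) top-left  bias=+0
  edge (8, 6)→(16, 9): d=(8,3) right/bottom  bias=-1
    (3,3)@(7, 7): e=[24,1,11] → #
    (4,3)@(9, 7): e=[24,7,5] → #
    (5,3)@(11, 7): e=[24,13,-1] → ·
    (0,4)@(1, 9): e=[0,-9,45] → ·  [on edge]
    (1,4)@(3, 9): e=[0,-3,39] → ·  [on edge]
    (2,4)@(5, 9): e=[0,3,33] → ·  [on edge]
    (3,4)@(7, 9): e=[0,9,27] → ·  [on edge]
    (4,4)@(9, 9): e=[0,15,21] → ·  [on edge]
    (5,4)@(11, 9): e=[0,21,15] → ·  [on edge]
    (6,4)@(13, 9): e=[0,27,9] → ·  [on edge]
    (7,4)@(15, 9): e=[0,33,3] → ·  [on edge]
    (8,4)@(17, 9): e=[0,39,-3] → ·  [on edge]
    (9,4)@(19, 9): e=[0,45,-9] → ·  [on edge]
    (10,4)@(21, 9): e=[0,51,-15] → ·  [on edge]
  covered (2 px):
    · · · · · · · · · · ·
    · · · · · · · · · · ·
    · · · · · · · · · · ·
    · · · # # · · · · · ·
    · · · · · · · · · · ·
    · · · · · · · · · · ·

Final: [[0,1],[0,2],[1,2],[2,2],[3,2],[1,3],[2,3],[3,3],[4,3],[5,3],[1,4],[2,4],[3,4],[4,4],[5,4],[6,4],[7,4],[8,4]]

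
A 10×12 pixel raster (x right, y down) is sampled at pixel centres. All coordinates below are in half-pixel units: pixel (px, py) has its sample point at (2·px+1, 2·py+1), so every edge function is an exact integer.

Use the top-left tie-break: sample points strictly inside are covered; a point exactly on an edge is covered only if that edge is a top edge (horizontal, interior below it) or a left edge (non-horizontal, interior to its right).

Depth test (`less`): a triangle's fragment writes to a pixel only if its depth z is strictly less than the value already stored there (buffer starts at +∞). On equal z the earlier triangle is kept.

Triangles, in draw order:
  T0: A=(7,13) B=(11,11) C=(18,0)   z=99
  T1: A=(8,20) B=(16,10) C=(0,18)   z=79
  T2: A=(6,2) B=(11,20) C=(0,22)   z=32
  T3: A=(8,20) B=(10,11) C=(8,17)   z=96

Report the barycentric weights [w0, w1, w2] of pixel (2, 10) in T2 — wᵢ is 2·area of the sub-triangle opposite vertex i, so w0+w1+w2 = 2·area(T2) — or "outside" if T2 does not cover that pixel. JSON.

T0:
  2·area = 30  (B↔C swapped to make it positive)
  edge (7, 13)→(18, 0): d=(11,-13) top-left  bias=+0
  edge (18, 0)→(11, 11): d=(-7,11) right/bottom  bias=-1
  edge (11, 11)→(7, 13): d=(-4,2) right/bottom  bias=-1
    (6,3)@(13, 7): e=[12,6,12] → X
    (7,3)@(15, 7): e=[38,-16,8] → .
    (9,3)@(19, 7): e=[90,-60,0] → .  [on edge]
    (5,4)@(11, 9): e=[8,14,8] → X
    (6,4)@(13, 9): e=[34,-8,4] → .
    (7,4)@(15, 9): e=[60,-30,0] → .  [on edge]
    (4,5)@(9, 11): e=[4,22,4] → X
    (5,5)@(11, 11): e=[30,0,0] → .  [on edge]
    (3,6)@(7, 13): e=[0,30,0] → .  [on edge]
    (4,6)@(9, 13): e=[26,8,-4] → .
    (1,7)@(3, 15): e=[-30,60,0] → .  [on edge]
  covered (3 px):
    . . . . . . . . . .
    . . . . . . . . . .
    . . . . . . . . . .
    . . . . . . X . . .
    . . . . . X . . . .
    . . . . X . . . . .
    . . . . . . . . . .
    . . . . . . . . . .
    . . . . . . . . . .
    . . . . . . . . . .
    . . . . . . . . . .
    . . . . . . . . . .
T1:
  2·area = 96  (B↔C swapped to make it positive)
  edge (8, 20)→(0, 18): d=(-8,-2) top-left  bias=+0
  edge (0, 18)→(16, 10): d=(16,-8) top-left  bias=+0
  edge (16, 10)→(8, 20): d=(-8,10) right/bottom  bias=-1
    (7,5)@(15, 11): e=[86,8,2] → X
    (8,5)@(17, 11): e=[90,24,-18] → .
    (5,6)@(11, 13): e=[62,8,26] → X
    (6,6)@(13, 13): e=[66,24,6] → X
    (7,6)@(15, 13): e=[70,40,-14] → .
    (3,7)@(7, 15): e=[38,8,50] → X
    (4,7)@(9, 15): e=[42,24,30] → X
    (6,7)@(13, 15): e=[50,56,-10] → .
    (1,8)@(3, 17): e=[14,8,74] → X
    (2,8)@(5, 17): e=[18,24,54] → X
    (5,8)@(11, 17): e=[30,72,-6] → .
    (1,9)@(3, 19): e=[-2,40,58] → .
  covered (12 px):
    . . . . . . . . . .
    . . . . . . . . . .
    . . . . . . . . . .
    . . . . . . . . . .
    . . . . . . . . . .
    . . . . . . . X . .
    . . . . . X X . . .
    . . . X X X . . . .
    . X X X X . . . . .
    . . X X . . . . . .
    . . . . . . . . . .
    . . . . . . . . . .
T2:
  2·area = 208
  edge (6, 2)→(11, 20): d=(5,18) right/bottom  bias=-1
  edge (11, 20)→(0, 22): d=(-11,2) right/bottom  bias=-1
  edge (0, 22)→(6, 2): d=(6,-20) top-left  bias=+0
    (2,3)@(5, 7): e=[43,155,10] → X
    (3,3)@(7, 7): e=[7,151,50] → X
    (4,3)@(9, 7): e=[-29,147,90] → .
    (2,4)@(5, 9): e=[53,133,22] → X
    (4,4)@(9, 9): e=[-19,125,102] → .
    (2,5)@(5, 11): e=[63,111,34] → X
    (4,5)@(9, 11): e=[-9,103,114] → .
    (1,6)@(3, 13): e=[109,93,6] → X
    (4,6)@(9, 13): e=[1,81,126] → X
    (5,6)@(11, 13): e=[-35,77,166] → .
    (1,7)@(3, 15): e=[119,71,18] → X
    (5,7)@(11, 15): e=[-25,55,178] → .
  covered (26 px):
    . . . . . . . . . .
    . . . . . . . . . .
    . . . . . . . . . .
    . . X X . . . . . .
    . . X X . . . . . .
    . . X X . . . . . .
    . X X X X . . . . .
    . X X X X . . . . .
    . X X X X . . . . .
    X X X X X . . . . .
    X X X . . . . . . .
    . . . . . . . . . .
T3:
  2·area = 6  (B↔C swapped to make it positive)
  edge (8, 20)→(8, 17): d=(0,-3) top-left  bias=+0
  edge (8, 17)→(10, 11): d=(2,-6) top-left  bias=+0
  edge (10, 11)→(8, 20): d=(-2,9) right/bottom  bias=-1
    (4,7)@(9, 15): e=[3,2,1] → X
    (5,7)@(11, 15): e=[9,14,-17] → .
    (4,8)@(9, 17): e=[3,6,-3] → .
  covered (1 px):
    . . . . . . . . . .
    . . . . . . . . . .
    . . . . . . . . . .
    . . . . . . . . . .
    . . . . . . . . . .
    . . . . . . . . . .
    . . . . . . . . . .
    . . . . X . . . . .
    . . . . . . . . . .
    . . . . . . . . . .
    . . . . . . . . . .
    . . . . . . . . . .

Result: [1,94,113]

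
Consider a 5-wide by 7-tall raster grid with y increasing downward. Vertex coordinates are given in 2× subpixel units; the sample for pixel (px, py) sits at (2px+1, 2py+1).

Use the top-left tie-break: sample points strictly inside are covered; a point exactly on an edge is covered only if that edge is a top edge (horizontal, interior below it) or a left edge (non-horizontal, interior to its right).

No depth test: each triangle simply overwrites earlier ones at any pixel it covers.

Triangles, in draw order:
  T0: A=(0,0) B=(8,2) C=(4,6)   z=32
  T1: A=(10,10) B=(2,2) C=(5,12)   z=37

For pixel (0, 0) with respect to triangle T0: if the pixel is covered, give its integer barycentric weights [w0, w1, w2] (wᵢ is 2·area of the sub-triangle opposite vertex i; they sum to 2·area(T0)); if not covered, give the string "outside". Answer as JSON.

T0:
  2·area = 40
  edge (0, 0)→(8, 2): d=(8,2) right/bottom  bias=-1
  edge (8, 2)→(4, 6): d=(-4,4) right/bottom  bias=-1
  edge (4, 6)→(0, 0): d=(-4,-6) top-left  bias=+0
    (0,0)@(1, 1): e=[6,32,2] → █
    (1,0)@(3, 1): e=[2,24,14] → █
    (2,0)@(5, 1): e=[-2,16,26] → ·
    (4,0)@(9, 1): e=[-10,0,50] → ·  [on edge]
    (0,1)@(1, 3): e=[22,24,-6] → ·
    (1,1)@(3, 3): e=[18,16,6] → █
    (2,1)@(5, 3): e=[14,8,18] → █
    (3,1)@(7, 3): e=[10,0,30] → ·  [on edge]
    (1,2)@(3, 5): e=[34,8,-2] → ·
    (2,2)@(5, 5): e=[30,0,10] → ·  [on edge]
    (1,3)@(3, 7): e=[50,0,-10] → ·  [on edge]
    (0,4)@(1, 9): e=[70,0,-30] → ·  [on edge]
  covered (4 px):
    █ █ · · ·
    · █ █ · ·
    · · · · ·
    · · · · ·
    · · · · ·
    · · · · ·
    · · · · ·
T1:
  2·area = 56  (B↔C swapped to make it positive)
  edge (10, 10)→(5, 12): d=(-5,2) right/bottom  bias=-1
  edge (5, 12)→(2, 2): d=(-3,-10) top-left  bias=+0
  edge (2, 2)→(10, 10): d=(8,8) right/bottom  bias=-1
    (0,0)@(1, 1): e=[63,-7,0] → ·  [on edge]
    (1,1)@(3, 3): e=[49,7,0] → ·  [on edge]
    (1,2)@(3, 5): e=[39,1,16] → █
    (2,2)@(5, 5): e=[35,21,0] → ·  [on edge]
    (1,3)@(3, 7): e=[29,-5,32] → ·
    (2,3)@(5, 7): e=[25,15,16] → █
    (3,3)@(7, 7): e=[21,35,0] → ·  [on edge]
    (2,4)@(5, 9): e=[15,9,32] → █
    (3,4)@(7, 9): e=[11,29,16] → █
    (4,4)@(9, 9): e=[7,49,0] → ·  [on edge]
    (2,5)@(5, 11): e=[5,3,48] → █
    (4,5)@(9, 11): e=[-3,43,16] → ·
  covered (6 px):
    · · · · ·
    · · · · ·
    · █ · · ·
    · · █ · ·
    · · █ █ ·
    · · █ █ ·
    · · · · ·

Result: [32,2,6]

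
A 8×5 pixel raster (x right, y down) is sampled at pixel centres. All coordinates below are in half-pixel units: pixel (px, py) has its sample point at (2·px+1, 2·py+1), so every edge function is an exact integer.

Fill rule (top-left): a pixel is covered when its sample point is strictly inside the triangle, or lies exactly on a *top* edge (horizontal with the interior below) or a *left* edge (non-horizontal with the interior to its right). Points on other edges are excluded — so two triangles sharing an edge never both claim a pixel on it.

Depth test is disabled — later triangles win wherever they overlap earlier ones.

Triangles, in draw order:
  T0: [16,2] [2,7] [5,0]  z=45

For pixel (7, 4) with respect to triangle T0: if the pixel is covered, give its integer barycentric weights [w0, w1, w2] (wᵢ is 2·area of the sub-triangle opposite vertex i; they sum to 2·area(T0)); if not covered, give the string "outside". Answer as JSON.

T0:
  2·area = 83
  edge (16, 2)→(2, 7): d=(-14,5) right/bottom  bias=-1
  edge (2, 7)→(5, 0): d=(3,-7) top-left  bias=+0
  edge (5, 0)→(16, 2): d=(11,2) right/bottom  bias=-1
    (2,0)@(5, 1): e=[69,3,11] → █
    (3,0)@(7, 1): e=[59,17,7] → █
    (4,0)@(9, 1): e=[49,31,3] → █
    (5,0)@(11, 1): e=[39,45,-1] → ·
    (2,1)@(5, 3): e=[41,9,33] → █
    (5,1)@(11, 3): e=[11,51,21] → █
    (6,1)@(13, 3): e=[1,65,17] → █
    (7,1)@(15, 3): e=[-9,79,13] → ·
    (1,2)@(3, 5): e=[23,1,59] → █
    (4,2)@(9, 5): e=[-7,43,47] → ·
    (5,2)@(11, 5): e=[-17,57,43] → ·
    (6,2)@(13, 5): e=[-27,71,39] → ·
  covered (11 px):
    · · █ █ █ · · ·
    · · █ █ █ █ █ ·
    · █ █ █ · · · ·
    · · · · · · · ·
    · · · · · · · ·

Final: "outside"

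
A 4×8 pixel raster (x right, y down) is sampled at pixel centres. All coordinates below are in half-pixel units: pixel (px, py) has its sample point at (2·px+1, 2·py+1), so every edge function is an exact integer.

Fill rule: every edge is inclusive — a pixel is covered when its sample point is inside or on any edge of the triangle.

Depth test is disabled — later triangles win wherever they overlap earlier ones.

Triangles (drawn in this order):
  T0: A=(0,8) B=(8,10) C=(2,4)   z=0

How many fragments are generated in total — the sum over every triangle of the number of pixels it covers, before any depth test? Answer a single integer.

T0:
  2·area = 36  (B↔C swapped to make it positive)
  edge (0, 8)→(2, 4): d=(2,-4) inclusive
  edge (2, 4)→(8, 10): d=(6,6) inclusive
  edge (8, 10)→(0, 8): d=(-8,-2) inclusive
    (0,1)@(1, 3): e=[-6,0,42] → ·  [on edge]
    (1,2)@(3, 5): e=[6,0,30] → #  [on edge]
    (2,2)@(5, 5): e=[14,-12,34] → ·
    (0,3)@(1, 7): e=[2,24,10] → #
    (2,3)@(5, 7): e=[18,0,18] → #  [on edge]
    (3,3)@(7, 7): e=[26,-12,22] → ·
    (0,4)@(1, 9): e=[6,36,-6] → ·
    (1,4)@(3, 9): e=[14,24,-2] → ·
    (2,4)@(5, 9): e=[22,12,2] → #
    (3,4)@(7, 9): e=[30,0,6] → #  [on edge]
    (2,5)@(5, 11): e=[26,24,-14] → ·
    (3,5)@(7, 11): e=[34,12,-10] → ·
  covered (6 px):
    · · · ·
    · · · ·
    · # · ·
    # # # ·
    · · # #
    · · · ·
    · · · ·
    · · · ·

Result: 6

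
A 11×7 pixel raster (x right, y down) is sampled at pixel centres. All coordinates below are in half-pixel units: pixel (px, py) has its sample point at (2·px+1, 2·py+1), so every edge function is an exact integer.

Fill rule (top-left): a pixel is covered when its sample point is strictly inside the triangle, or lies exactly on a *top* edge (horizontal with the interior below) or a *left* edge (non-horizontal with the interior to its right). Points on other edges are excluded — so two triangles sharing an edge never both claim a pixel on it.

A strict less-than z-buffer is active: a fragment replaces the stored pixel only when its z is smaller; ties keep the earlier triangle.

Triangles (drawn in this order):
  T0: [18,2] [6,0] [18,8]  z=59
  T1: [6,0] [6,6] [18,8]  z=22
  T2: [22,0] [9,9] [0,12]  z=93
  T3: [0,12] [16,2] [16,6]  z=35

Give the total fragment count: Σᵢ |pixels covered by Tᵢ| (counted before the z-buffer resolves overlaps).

T0:
  2·area = 72  (B↔C swapped to make it positive)
  edge (18, 2)→(18, 8): d=(0,6) right/bottom  bias=-1
  edge (18, 8)→(6, 0): d=(-12,-8) top-left  bias=+0
  edge (6, 0)→(18, 2): d=(12,2) right/bottom  bias=-1
    (4,0)@(9, 1): e=[54,12,6] → #
    (5,0)@(11, 1): e=[42,28,2] → #
    (6,0)@(13, 1): e=[30,44,-2] → ·
    (4,1)@(9, 3): e=[54,-12,30] → ·
    (5,1)@(11, 3): e=[42,4,26] → #
    (6,1)@(13, 3): e=[30,20,22] → #
    (7,1)@(15, 3): e=[18,36,18] → #
    (8,1)@(17, 3): e=[6,52,14] → #
    (9,1)@(19, 3): e=[-6,68,10] → ·
    (5,2)@(11, 5): e=[42,-20,50] → ·
    (6,2)@(13, 5): e=[30,-4,46] → ·
    (7,2)@(15, 5): e=[18,12,42] → #
  covered (9 px):
    · · · · # # · · · · ·
    · · · · · # # # # · ·
    · · · · · · · # # · ·
    · · · · · · · · # · ·
    · · · · · · · · · · ·
    · · · · · · · · · · ·
    · · · · · · · · · · ·
T1:
  2·area = 72  (B↔C swapped to make it positive)
  edge (6, 0)→(18, 8): d=(12,8) right/bottom  bias=-1
  edge (18, 8)→(6, 6): d=(-12,-2) top-left  bias=+0
  edge (6, 6)→(6, 0): d=(0,-6) top-left  bias=+0
    (3,0)@(7, 1): e=[4,62,6] → #
    (4,0)@(9, 1): e=[-12,66,18] → ·
    (3,1)@(7, 3): e=[28,38,6] → #
    (4,1)@(9, 3): e=[12,42,18] → #
    (5,1)@(11, 3): e=[-4,46,30] → ·
    (3,2)@(7, 5): e=[52,14,6] → #
    (5,2)@(11, 5): e=[20,22,30] → #
    (6,2)@(13, 5): e=[4,26,42] → #
    (7,2)@(15, 5): e=[-12,30,54] → ·
    (3,3)@(7, 7): e=[76,-10,6] → ·
    (4,3)@(9, 7): e=[60,-6,18] → ·
    (5,3)@(11, 7): e=[44,-2,30] → ·
  covered (9 px):
    · · · # · · · · · · ·
    · · · # # · · · · · ·
    · · · # # # # · · · ·
    · · · · · · # # · · ·
    · · · · · · · · · · ·
    · · · · · · · · · · ·
    · · · · · · · · · · ·
T2:
  2·area = 42
  edge (22, 0)→(9, 9): d=(-13,9) right/bottom  bias=-1
  edge (9, 9)→(0, 12): d=(-9,3) right/bottom  bias=-1
  edge (0, 12)→(22, 0): d=(22,-12) top-left  bias=+0
    (8,1)@(17, 3): e=[6,30,6] → #
    (9,1)@(19, 3): e=[-12,24,30] → ·
    (6,2)@(13, 5): e=[16,24,2] → #
    (7,2)@(15, 5): e=[-2,18,26] → ·
    (8,2)@(17, 5): e=[-20,12,50] → ·
    (10,2)@(21, 5): e=[-56,0,98] → ·  [on edge]
    (5,3)@(11, 7): e=[8,12,22] → #
    (6,3)@(13, 7): e=[-10,6,46] → ·
    (7,3)@(15, 7): e=[-28,0,70] → ·  [on edge]
    (3,4)@(7, 9): e=[18,6,18] → #
    (4,4)@(9, 9): e=[0,0,42] → ·  [on edge]
    (5,4)@(11, 9): e=[-18,-6,66] → ·
    (1,5)@(3, 11): e=[28,0,14] → ·  [on edge]
  covered (4 px):
    · · · · · · · · · · ·
    · · · · · · · · # · ·
    · · · · · · # · · · ·
    · · · · · # · · · · ·
    · · · # · · · · · · ·
    · · · · · · · · · · ·
    · · · · · · · · · · ·
T3:
  2·area = 64
  edge (0, 12)→(16, 2): d=(16,-10) top-left  bias=+0
  edge (16, 2)→(16, 6): d=(0,4) right/bottom  bias=-1
  edge (16, 6)→(0, 12): d=(-16,6) right/bottom  bias=-1
    (7,1)@(15, 3): e=[6,4,54] → #
    (8,1)@(17, 3): e=[26,-4,42] → ·
    (6,2)@(13, 5): e=[18,12,34] → #
    (8,2)@(17, 5): e=[58,-4,10] → ·
    (4,3)@(9, 7): e=[10,28,26] → #
    (5,3)@(11, 7): e=[30,20,14] → #
    (7,3)@(15, 7): e=[70,4,-10] → ·
    (2,4)@(5, 9): e=[2,44,18] → #
    (3,4)@(7, 9): e=[22,36,6] → #
    (4,4)@(9, 9): e=[42,28,-6] → ·
    (5,4)@(11, 9): e=[62,20,-18] → ·
    (6,4)@(13, 9): e=[82,12,-30] → ·
  covered (8 px):
    · · · · · · · · · · ·
    · · · · · · · # · · ·
    · · · · · · # # · · ·
    · · · · # # # · · · ·
    · · # # · · · · · · ·
    · · · · · · · · · · ·
    · · · · · · · · · · ·

Answer: 30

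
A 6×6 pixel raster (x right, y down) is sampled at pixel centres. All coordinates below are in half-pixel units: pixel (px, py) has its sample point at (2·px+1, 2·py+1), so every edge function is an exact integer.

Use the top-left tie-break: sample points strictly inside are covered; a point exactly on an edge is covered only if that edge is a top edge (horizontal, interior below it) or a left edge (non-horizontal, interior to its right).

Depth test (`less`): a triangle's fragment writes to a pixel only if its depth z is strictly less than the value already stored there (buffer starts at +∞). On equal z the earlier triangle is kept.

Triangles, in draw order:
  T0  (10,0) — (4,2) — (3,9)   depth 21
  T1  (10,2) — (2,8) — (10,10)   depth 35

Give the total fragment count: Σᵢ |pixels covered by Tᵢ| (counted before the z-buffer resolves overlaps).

T0:
  2·area = 40  (B↔C swapped to make it positive)
  edge (10, 0)→(3, 9): d=(-7,9) right/bottom  bias=-1
  edge (3, 9)→(4, 2): d=(1,-7) top-left  bias=+0
  edge (4, 2)→(10, 0): d=(6,-2) top-left  bias=+0
    (3,0)@(7, 1): e=[20,20,0] → █  [on edge]
    (4,0)@(9, 1): e=[2,34,4] → █
    (5,0)@(11, 1): e=[-16,48,8] → ·
    (0,1)@(1, 3): e=[60,-20,0] → ·  [on edge]
    (2,1)@(5, 3): e=[24,8,8] → █
    (4,1)@(9, 3): e=[-12,36,16] → ·
    (2,2)@(5, 5): e=[10,10,20] → █
    (3,2)@(7, 5): e=[-8,24,24] → ·
    (2,3)@(5, 7): e=[-4,12,32] → ·
    (1,4)@(3, 9): e=[0,0,40] → ·  [on edge]
  covered (5 px):
    · · · █ █ ·
    · · █ █ · ·
    · · █ · · ·
    · · · · · ·
    · · · · · ·
    · · · · · ·
T1:
  2·area = 64  (B↔C swapped to make it positive)
  edge (10, 2)→(10, 10): d=(0,8) right/bottom  bias=-1
  edge (10, 10)→(2, 8): d=(-8,-2) top-left  bias=+0
  edge (2, 8)→(10, 2): d=(8,-6) top-left  bias=+0
    (4,1)@(9, 3): e=[8,54,2] → █
    (5,1)@(11, 3): e=[-8,58,14] → ·
    (3,2)@(7, 5): e=[24,34,6] → █
    (5,2)@(11, 5): e=[-8,42,30] → ·
    (2,3)@(5, 7): e=[40,14,10] → █
    (5,3)@(11, 7): e=[-8,26,46] → ·
    (2,4)@(5, 9): e=[40,-2,26] → ·
    (3,4)@(7, 9): e=[24,2,38] → █
    (5,4)@(11, 9): e=[-8,10,62] → ·
    (3,5)@(7, 11): e=[24,-14,54] → ·
    (4,5)@(9, 11): e=[8,-10,66] → ·
  covered (8 px):
    · · · · · ·
    · · · · █ ·
    · · · █ █ ·
    · · █ █ █ ·
    · · · █ █ ·
    · · · · · ·

Result: 13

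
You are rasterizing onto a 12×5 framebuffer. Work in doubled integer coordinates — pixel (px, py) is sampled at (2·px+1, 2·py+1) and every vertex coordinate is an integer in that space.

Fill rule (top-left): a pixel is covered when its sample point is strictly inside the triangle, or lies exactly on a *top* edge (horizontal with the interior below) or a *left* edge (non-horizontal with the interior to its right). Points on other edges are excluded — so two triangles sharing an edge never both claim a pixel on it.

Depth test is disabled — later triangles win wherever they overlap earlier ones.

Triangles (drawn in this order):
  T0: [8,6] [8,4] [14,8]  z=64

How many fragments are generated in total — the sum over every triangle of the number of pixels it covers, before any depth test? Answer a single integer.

T0:
  2·area = 12
  edge (8, 6)→(8, 4): d=(0,-2) top-left  bias=+0
  edge (8, 4)→(14, 8): d=(6,4) right/bottom  bias=-1
  edge (14, 8)→(8, 6): d=(-6,-2) top-left  bias=+0
    (2,2)@(5, 5): e=[-6,18,0] → .  [on edge]
    (4,2)@(9, 5): e=[2,2,8] → X
    (5,2)@(11, 5): e=[6,-6,12] → .
    (4,3)@(9, 7): e=[2,14,-4] → .
    (5,3)@(11, 7): e=[6,6,0] → X  [on edge]
    (6,3)@(13, 7): e=[10,-2,4] → .
    (5,4)@(11, 9): e=[6,18,-12] → .
    (8,4)@(17, 9): e=[18,-6,0] → .  [on edge]
  covered (2 px):
    . . . . . . . . . . . .
    . . . . . . . . . . . .
    . . . . X . . . . . . .
    . . . . . X . . . . . .
    . . . . . . . . . . . .

Answer: 2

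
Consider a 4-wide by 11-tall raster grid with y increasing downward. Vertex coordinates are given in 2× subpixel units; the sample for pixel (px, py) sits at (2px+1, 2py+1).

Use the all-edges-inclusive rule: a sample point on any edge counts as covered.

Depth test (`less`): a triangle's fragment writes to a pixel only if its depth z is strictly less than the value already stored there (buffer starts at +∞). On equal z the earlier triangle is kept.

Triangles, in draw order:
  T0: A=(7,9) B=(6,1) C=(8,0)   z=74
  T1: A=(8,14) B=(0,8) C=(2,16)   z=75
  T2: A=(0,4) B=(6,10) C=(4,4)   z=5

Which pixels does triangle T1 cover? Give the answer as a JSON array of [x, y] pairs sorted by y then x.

T0:
  2·area = 17
  edge (7, 9)→(6, 1): d=(-1,-8) inclusive
  edge (6, 1)→(8, 0): d=(2,-1) inclusive
  edge (8, 0)→(7, 9): d=(-1,9) inclusive
    (3,0)@(7, 1): e=[8,1,8] → #
    (3,1)@(7, 3): e=[6,5,6] → #
    (3,2)@(7, 5): e=[4,9,4] → #
    (3,3)@(7, 7): e=[2,13,2] → #
    (3,4)@(7, 9): e=[0,17,0] → #  [on edge]
    (3,5)@(7, 11): e=[-2,21,-2] → ·
  covered (5 px):
    · · · #
    · · · #
    · · · #
    · · · #
    · · · #
    · · · ·
    · · · ·
    · · · ·
    · · · ·
    · · · ·
    · · · ·
T1:
  2·area = 52  (B↔C swapped to make it positive)
  edge (8, 14)→(2, 16): d=(-6,2) inclusive
  edge (2, 16)→(0, 8): d=(-2,-8) inclusive
  edge (0, 8)→(8, 14): d=(8,6) inclusive
    (0,4)@(1, 9): e=[44,6,2] → #
    (1,4)@(3, 9): e=[40,22,-10] → ·
    (0,5)@(1, 11): e=[32,2,18] → #
    (1,5)@(3, 11): e=[28,18,6] → #
    (2,5)@(5, 11): e=[24,34,-6] → ·
    (0,6)@(1, 13): e=[20,-2,34] → ·
    (1,6)@(3, 13): e=[16,14,22] → #
    (2,6)@(5, 13): e=[12,30,10] → #
    (3,6)@(7, 13): e=[8,46,-2] → ·
    (1,7)@(3, 15): e=[4,10,38] → #
    (2,7)@(5, 15): e=[0,26,26] → #  [on edge]
    (3,7)@(7, 15): e=[-4,42,14] → ·
  covered (7 px):
    · · · ·
    · · · ·
    · · · ·
    · · · ·
    # · · ·
    # # · ·
    · # # ·
    · # # ·
    · · · ·
    · · · ·
    · · · ·
T2:
  2·area = 24  (B↔C swapped to make it positive)
  edge (0, 4)→(4, 4): d=(4,0) inclusive
  edge (4, 4)→(6, 10): d=(2,6) inclusive
  edge (6, 10)→(0, 4): d=(-6,-6) inclusive
    (1,0)@(3, 1): e=[-12,0,36] → ·  [on edge]
    (0,2)@(1, 5): e=[4,20,0] → #  [on edge]
    (1,2)@(3, 5): e=[4,8,12] → #
    (2,2)@(5, 5): e=[4,-4,24] → ·
    (0,3)@(1, 7): e=[12,24,-12] → ·
    (1,3)@(3, 7): e=[12,12,0] → #  [on edge]
    (2,3)@(5, 7): e=[12,0,12] → #  [on edge]
    (3,3)@(7, 7): e=[12,-12,24] → ·
    (1,4)@(3, 9): e=[20,16,-12] → ·
    (2,4)@(5, 9): e=[20,4,0] → #  [on edge]
    (3,4)@(7, 9): e=[20,-8,12] → ·
    (2,5)@(5, 11): e=[28,8,-12] → ·
    (3,5)@(7, 11): e=[28,-4,0] → ·  [on edge]
    (3,6)@(7, 13): e=[36,0,-12] → ·  [on edge]
  covered (5 px):
    · · · ·
    · · · ·
    # # · ·
    · # # ·
    · · # ·
    · · · ·
    · · · ·
    · · · ·
    · · · ·
    · · · ·
    · · · ·

Result: [[0,4],[0,5],[1,5],[1,6],[2,6],[1,7],[2,7]]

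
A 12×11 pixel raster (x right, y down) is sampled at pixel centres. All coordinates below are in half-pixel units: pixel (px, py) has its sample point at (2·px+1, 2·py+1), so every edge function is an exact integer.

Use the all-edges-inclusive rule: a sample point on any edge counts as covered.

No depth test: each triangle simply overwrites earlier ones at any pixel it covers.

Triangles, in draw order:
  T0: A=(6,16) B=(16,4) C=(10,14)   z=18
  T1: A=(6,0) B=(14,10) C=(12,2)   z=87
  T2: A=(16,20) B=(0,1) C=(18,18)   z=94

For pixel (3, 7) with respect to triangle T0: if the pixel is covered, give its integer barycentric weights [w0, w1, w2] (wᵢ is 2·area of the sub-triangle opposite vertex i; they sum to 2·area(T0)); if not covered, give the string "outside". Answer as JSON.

T0:
  2·area = 28
  edge (6, 16)→(16, 4): d=(10,-12) inclusive
  edge (16, 4)→(10, 14): d=(-6,10) inclusive
  edge (10, 14)→(6, 16): d=(-4,2) inclusive
    (6,4)@(13, 9): e=[14,0,14] → #  [on edge]
    (7,4)@(15, 9): e=[38,-20,10] → ·
    (5,5)@(11, 11): e=[10,8,10] → #
    (6,5)@(13, 11): e=[34,-12,6] → ·
    (4,6)@(9, 13): e=[6,16,6] → #
    (5,6)@(11, 13): e=[30,-4,2] → ·
    (3,7)@(7, 15): e=[2,24,2] → #
    (4,7)@(9, 15): e=[26,4,-2] → ·
    (3,8)@(7, 17): e=[22,12,-6] → ·
    (3,9)@(7, 19): e=[42,0,-14] → ·  [on edge]
  covered (4 px):
    · · · · · · · · · · · ·
    · · · · · · · · · · · ·
    · · · · · · · · · · · ·
    · · · · · · · · · · · ·
    · · · · · · # · · · · ·
    · · · · · # · · · · · ·
    · · · · # · · · · · · ·
    · · · # · · · · · · · ·
    · · · · · · · · · · · ·
    · · · · · · · · · · · ·
    · · · · · · · · · · · ·
T1:
  2·area = 44  (B↔C swapped to make it positive)
  edge (6, 0)→(12, 2): d=(6,2) inclusive
  edge (12, 2)→(14, 10): d=(2,8) inclusive
  edge (14, 10)→(6, 0): d=(-8,-10) inclusive
    (3,0)@(7, 1): e=[4,38,2] → #
    (4,0)@(9, 1): e=[0,22,22] → #  [on edge]
    (5,0)@(11, 1): e=[-4,6,42] → ·
    (3,1)@(7, 3): e=[16,42,-14] → ·
    (4,1)@(9, 3): e=[12,26,6] → #
    (5,1)@(11, 3): e=[8,10,26] → #
    (6,1)@(13, 3): e=[4,-6,46] → ·
    (7,1)@(15, 3): e=[0,-22,66] → ·  [on edge]
    (4,2)@(9, 5): e=[24,30,-10] → ·
    (5,2)@(11, 5): e=[20,14,10] → #
    (6,2)@(13, 5): e=[16,-2,30] → ·
    (10,2)@(21, 5): e=[0,-66,110] → ·  [on edge]
  covered (6 px):
    · · · # # · · · · · · ·
    · · · · # # · · · · · ·
    · · · · · # · · · · · ·
    · · · · · · # · · · · ·
    · · · · · · · · · · · ·
    · · · · · · · · · · · ·
    · · · · · · · · · · · ·
    · · · · · · · · · · · ·
    · · · · · · · · · · · ·
    · · · · · · · · · · · ·
    · · · · · · · · · · · ·
T2:
  2·area = 70
  edge (16, 20)→(0, 1): d=(-16,-19) inclusive
  edge (0, 1)→(18, 18): d=(18,17) inclusive
  edge (18, 18)→(16, 20): d=(-2,2) inclusive
    (3,4)@(7, 9): e=[5,25,40] → #
    (4,4)@(9, 9): e=[43,-9,36] → ·
    (3,5)@(7, 11): e=[-27,61,36] → ·
    (4,5)@(9, 11): e=[11,27,32] → #
    (5,5)@(11, 11): e=[49,-7,28] → ·
    (4,6)@(9, 13): e=[-21,63,28] → ·
    (5,6)@(11, 13): e=[17,29,24] → #
    (6,6)@(13, 13): e=[55,-5,20] → ·
    (11,6)@(23, 13): e=[245,-175,0] → ·  [on edge]
    (5,7)@(11, 15): e=[-15,65,20] → ·
    (6,7)@(13, 15): e=[23,31,16] → #
    (7,7)@(15, 15): e=[61,-3,12] → ·
    (10,7)@(21, 15): e=[175,-105,0] → ·  [on edge]
    (9,8)@(19, 17): e=[105,-35,0] → ·  [on edge]
    (8,9)@(17, 19): e=[35,35,0] → #  [on edge]
    (7,10)@(15, 21): e=[-35,105,0] → ·  [on edge]
  covered (6 px):
    · · · · · · · · · · · ·
    · · · · · · · · · · · ·
    · · · · · · · · · · · ·
    · · · · · · · · · · · ·
    · · · # · · · · · · · ·
    · · · · # · · · · · · ·
    · · · · · # · · · · · ·
    · · · · · · # · · · · ·
    · · · · · · · # · · · ·
    · · · · · · · · # · · ·
    · · · · · · · · · · · ·

Result: [24,2,2]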